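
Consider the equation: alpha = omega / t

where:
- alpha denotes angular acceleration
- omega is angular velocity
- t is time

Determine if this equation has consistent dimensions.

Yes

alpha (angular acceleration) has dimensions [T^-2].
omega (angular velocity) has dimensions [T^-1].
t (time) has dimensions [T].

Left side: [T^-2]
Right side: [T^-2]

Both sides have the same dimensions, so the equation is dimensionally consistent.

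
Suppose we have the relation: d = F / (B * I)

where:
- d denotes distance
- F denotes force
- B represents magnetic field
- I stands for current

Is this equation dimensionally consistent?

Yes

d (distance) has dimensions [L].
F (force) has dimensions [L M T^-2].
B (magnetic field) has dimensions [I^-1 M T^-2].
I (current) has dimensions [I].

Left side: [L]
Right side: [L]

Both sides have the same dimensions, so the equation is dimensionally consistent.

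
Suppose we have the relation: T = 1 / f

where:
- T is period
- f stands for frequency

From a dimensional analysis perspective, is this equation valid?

Yes

T (period) has dimensions [T].
f (frequency) has dimensions [T^-1].

Left side: [T]
Right side: [T]

Both sides have the same dimensions, so the equation is dimensionally consistent.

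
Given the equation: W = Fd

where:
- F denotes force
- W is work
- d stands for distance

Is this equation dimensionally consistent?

Yes

F (force) has dimensions [L M T^-2].
W (work) has dimensions [L^2 M T^-2].
d (distance) has dimensions [L].

Left side: [L^2 M T^-2]
Right side: [L^2 M T^-2]

Both sides have the same dimensions, so the equation is dimensionally consistent.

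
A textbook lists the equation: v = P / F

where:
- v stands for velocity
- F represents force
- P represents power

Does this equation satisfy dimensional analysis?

Yes

v (velocity) has dimensions [L T^-1].
F (force) has dimensions [L M T^-2].
P (power) has dimensions [L^2 M T^-3].

Left side: [L T^-1]
Right side: [L T^-1]

Both sides have the same dimensions, so the equation is dimensionally consistent.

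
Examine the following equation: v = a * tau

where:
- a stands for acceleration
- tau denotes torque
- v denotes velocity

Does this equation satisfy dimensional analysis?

No

a (acceleration) has dimensions [L T^-2].
tau (torque) has dimensions [L^2 M T^-2].
v (velocity) has dimensions [L T^-1].

Left side: [L T^-1]
Right side: [L^3 M T^-4]

The two sides have different dimensions, so the equation is NOT dimensionally consistent.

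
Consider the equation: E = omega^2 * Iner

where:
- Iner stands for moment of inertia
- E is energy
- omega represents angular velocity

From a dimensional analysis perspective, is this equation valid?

Yes

Iner (moment of inertia) has dimensions [L^2 M].
E (energy) has dimensions [L^2 M T^-2].
omega (angular velocity) has dimensions [T^-1].

Left side: [L^2 M T^-2]
Right side: [L^2 M T^-2]

Both sides have the same dimensions, so the equation is dimensionally consistent.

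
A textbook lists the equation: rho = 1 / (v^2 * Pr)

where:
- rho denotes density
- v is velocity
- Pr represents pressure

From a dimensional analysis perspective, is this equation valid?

No

rho (density) has dimensions [L^-3 M].
v (velocity) has dimensions [L T^-1].
Pr (pressure) has dimensions [L^-1 M T^-2].

Left side: [L^-3 M]
Right side: [L^-1 M^-1 T^4]

The two sides have different dimensions, so the equation is NOT dimensionally consistent.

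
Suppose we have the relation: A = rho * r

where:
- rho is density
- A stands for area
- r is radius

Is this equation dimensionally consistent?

No

rho (density) has dimensions [L^-3 M].
A (area) has dimensions [L^2].
r (radius) has dimensions [L].

Left side: [L^2]
Right side: [L^-2 M]

The two sides have different dimensions, so the equation is NOT dimensionally consistent.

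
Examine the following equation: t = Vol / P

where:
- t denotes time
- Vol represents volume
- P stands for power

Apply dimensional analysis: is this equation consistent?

No

t (time) has dimensions [T].
Vol (volume) has dimensions [L^3].
P (power) has dimensions [L^2 M T^-3].

Left side: [T]
Right side: [L M^-1 T^3]

The two sides have different dimensions, so the equation is NOT dimensionally consistent.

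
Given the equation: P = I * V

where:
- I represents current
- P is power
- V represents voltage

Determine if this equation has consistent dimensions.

Yes

I (current) has dimensions [I].
P (power) has dimensions [L^2 M T^-3].
V (voltage) has dimensions [I^-1 L^2 M T^-3].

Left side: [L^2 M T^-3]
Right side: [L^2 M T^-3]

Both sides have the same dimensions, so the equation is dimensionally consistent.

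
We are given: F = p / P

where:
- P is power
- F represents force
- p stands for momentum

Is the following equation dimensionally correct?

No

P (power) has dimensions [L^2 M T^-3].
F (force) has dimensions [L M T^-2].
p (momentum) has dimensions [L M T^-1].

Left side: [L M T^-2]
Right side: [L^-1 T^2]

The two sides have different dimensions, so the equation is NOT dimensionally consistent.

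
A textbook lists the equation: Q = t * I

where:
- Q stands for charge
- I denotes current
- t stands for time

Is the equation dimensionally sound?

Yes

Q (charge) has dimensions [I T].
I (current) has dimensions [I].
t (time) has dimensions [T].

Left side: [I T]
Right side: [I T]

Both sides have the same dimensions, so the equation is dimensionally consistent.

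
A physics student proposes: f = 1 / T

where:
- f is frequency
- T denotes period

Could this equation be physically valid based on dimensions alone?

Yes

f (frequency) has dimensions [T^-1].
T (period) has dimensions [T].

Left side: [T^-1]
Right side: [T^-1]

Both sides have the same dimensions, so the equation is dimensionally consistent.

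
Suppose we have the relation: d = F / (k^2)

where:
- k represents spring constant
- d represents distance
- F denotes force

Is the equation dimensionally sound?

No

k (spring constant) has dimensions [M T^-2].
d (distance) has dimensions [L].
F (force) has dimensions [L M T^-2].

Left side: [L]
Right side: [L M^-1 T^2]

The two sides have different dimensions, so the equation is NOT dimensionally consistent.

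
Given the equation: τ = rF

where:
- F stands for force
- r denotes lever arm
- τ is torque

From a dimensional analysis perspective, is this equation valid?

Yes

F (force) has dimensions [L M T^-2].
r (lever arm) has dimensions [L].
τ (torque) has dimensions [L^2 M T^-2].

Left side: [L^2 M T^-2]
Right side: [L^2 M T^-2]

Both sides have the same dimensions, so the equation is dimensionally consistent.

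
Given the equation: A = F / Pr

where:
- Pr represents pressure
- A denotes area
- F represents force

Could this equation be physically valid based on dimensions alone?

Yes

Pr (pressure) has dimensions [L^-1 M T^-2].
A (area) has dimensions [L^2].
F (force) has dimensions [L M T^-2].

Left side: [L^2]
Right side: [L^2]

Both sides have the same dimensions, so the equation is dimensionally consistent.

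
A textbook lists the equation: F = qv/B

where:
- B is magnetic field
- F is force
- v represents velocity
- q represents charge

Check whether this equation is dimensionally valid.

No

B (magnetic field) has dimensions [I^-1 M T^-2].
F (force) has dimensions [L M T^-2].
v (velocity) has dimensions [L T^-1].
q (charge) has dimensions [I T].

Left side: [L M T^-2]
Right side: [I^2 L M^-1 T^2]

The two sides have different dimensions, so the equation is NOT dimensionally consistent.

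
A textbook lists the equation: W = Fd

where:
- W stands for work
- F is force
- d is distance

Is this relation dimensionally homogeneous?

Yes

W (work) has dimensions [L^2 M T^-2].
F (force) has dimensions [L M T^-2].
d (distance) has dimensions [L].

Left side: [L^2 M T^-2]
Right side: [L^2 M T^-2]

Both sides have the same dimensions, so the equation is dimensionally consistent.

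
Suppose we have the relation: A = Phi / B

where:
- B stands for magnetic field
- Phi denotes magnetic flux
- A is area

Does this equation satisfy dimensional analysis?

Yes

B (magnetic field) has dimensions [I^-1 M T^-2].
Phi (magnetic flux) has dimensions [I^-1 L^2 M T^-2].
A (area) has dimensions [L^2].

Left side: [L^2]
Right side: [L^2]

Both sides have the same dimensions, so the equation is dimensionally consistent.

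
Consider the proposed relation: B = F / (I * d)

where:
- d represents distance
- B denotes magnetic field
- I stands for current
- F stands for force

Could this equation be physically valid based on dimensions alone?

Yes

d (distance) has dimensions [L].
B (magnetic field) has dimensions [I^-1 M T^-2].
I (current) has dimensions [I].
F (force) has dimensions [L M T^-2].

Left side: [I^-1 M T^-2]
Right side: [I^-1 M T^-2]

Both sides have the same dimensions, so the equation is dimensionally consistent.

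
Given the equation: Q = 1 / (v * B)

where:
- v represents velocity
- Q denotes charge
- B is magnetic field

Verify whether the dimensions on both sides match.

No

v (velocity) has dimensions [L T^-1].
Q (charge) has dimensions [I T].
B (magnetic field) has dimensions [I^-1 M T^-2].

Left side: [I T]
Right side: [I L^-1 M^-1 T^3]

The two sides have different dimensions, so the equation is NOT dimensionally consistent.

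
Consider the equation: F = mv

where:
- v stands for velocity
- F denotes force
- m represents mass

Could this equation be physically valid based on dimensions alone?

No

v (velocity) has dimensions [L T^-1].
F (force) has dimensions [L M T^-2].
m (mass) has dimensions [M].

Left side: [L M T^-2]
Right side: [L M T^-1]

The two sides have different dimensions, so the equation is NOT dimensionally consistent.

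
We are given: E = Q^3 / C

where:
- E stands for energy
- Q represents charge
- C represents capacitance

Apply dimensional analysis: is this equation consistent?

No

E (energy) has dimensions [L^2 M T^-2].
Q (charge) has dimensions [I T].
C (capacitance) has dimensions [I^2 L^-2 M^-1 T^4].

Left side: [L^2 M T^-2]
Right side: [I L^2 M T^-1]

The two sides have different dimensions, so the equation is NOT dimensionally consistent.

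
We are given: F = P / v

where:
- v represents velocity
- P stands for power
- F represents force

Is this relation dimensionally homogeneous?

Yes

v (velocity) has dimensions [L T^-1].
P (power) has dimensions [L^2 M T^-3].
F (force) has dimensions [L M T^-2].

Left side: [L M T^-2]
Right side: [L M T^-2]

Both sides have the same dimensions, so the equation is dimensionally consistent.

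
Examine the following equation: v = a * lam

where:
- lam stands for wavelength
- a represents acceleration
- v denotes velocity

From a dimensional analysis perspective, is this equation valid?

No

lam (wavelength) has dimensions [L].
a (acceleration) has dimensions [L T^-2].
v (velocity) has dimensions [L T^-1].

Left side: [L T^-1]
Right side: [L^2 T^-2]

The two sides have different dimensions, so the equation is NOT dimensionally consistent.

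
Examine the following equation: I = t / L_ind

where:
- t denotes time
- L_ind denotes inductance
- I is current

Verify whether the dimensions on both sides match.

No

t (time) has dimensions [T].
L_ind (inductance) has dimensions [I^-2 L^2 M T^-2].
I (current) has dimensions [I].

Left side: [I]
Right side: [I^2 L^-2 M^-1 T^3]

The two sides have different dimensions, so the equation is NOT dimensionally consistent.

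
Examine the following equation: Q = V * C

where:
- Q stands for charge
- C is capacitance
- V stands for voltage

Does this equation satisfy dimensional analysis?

Yes

Q (charge) has dimensions [I T].
C (capacitance) has dimensions [I^2 L^-2 M^-1 T^4].
V (voltage) has dimensions [I^-1 L^2 M T^-3].

Left side: [I T]
Right side: [I T]

Both sides have the same dimensions, so the equation is dimensionally consistent.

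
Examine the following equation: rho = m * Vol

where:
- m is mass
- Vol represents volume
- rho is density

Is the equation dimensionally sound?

No

m (mass) has dimensions [M].
Vol (volume) has dimensions [L^3].
rho (density) has dimensions [L^-3 M].

Left side: [L^-3 M]
Right side: [L^3 M]

The two sides have different dimensions, so the equation is NOT dimensionally consistent.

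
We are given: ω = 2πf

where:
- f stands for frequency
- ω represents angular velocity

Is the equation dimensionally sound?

Yes

f (frequency) has dimensions [T^-1].
ω (angular velocity) has dimensions [T^-1].

Left side: [T^-1]
Right side: [T^-1]

Both sides have the same dimensions, so the equation is dimensionally consistent.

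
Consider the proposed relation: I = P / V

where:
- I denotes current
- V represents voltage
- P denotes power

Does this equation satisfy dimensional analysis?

Yes

I (current) has dimensions [I].
V (voltage) has dimensions [I^-1 L^2 M T^-3].
P (power) has dimensions [L^2 M T^-3].

Left side: [I]
Right side: [I]

Both sides have the same dimensions, so the equation is dimensionally consistent.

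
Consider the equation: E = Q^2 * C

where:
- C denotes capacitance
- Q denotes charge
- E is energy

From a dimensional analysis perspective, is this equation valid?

No

C (capacitance) has dimensions [I^2 L^-2 M^-1 T^4].
Q (charge) has dimensions [I T].
E (energy) has dimensions [L^2 M T^-2].

Left side: [L^2 M T^-2]
Right side: [I^4 L^-2 M^-1 T^6]

The two sides have different dimensions, so the equation is NOT dimensionally consistent.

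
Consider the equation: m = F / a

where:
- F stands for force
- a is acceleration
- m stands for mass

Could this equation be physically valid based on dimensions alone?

Yes

F (force) has dimensions [L M T^-2].
a (acceleration) has dimensions [L T^-2].
m (mass) has dimensions [M].

Left side: [M]
Right side: [M]

Both sides have the same dimensions, so the equation is dimensionally consistent.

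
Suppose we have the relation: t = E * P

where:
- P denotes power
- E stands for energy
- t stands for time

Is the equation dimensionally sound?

No

P (power) has dimensions [L^2 M T^-3].
E (energy) has dimensions [L^2 M T^-2].
t (time) has dimensions [T].

Left side: [T]
Right side: [L^4 M^2 T^-5]

The two sides have different dimensions, so the equation is NOT dimensionally consistent.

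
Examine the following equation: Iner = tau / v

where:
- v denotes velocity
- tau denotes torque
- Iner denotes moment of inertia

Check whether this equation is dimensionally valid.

No

v (velocity) has dimensions [L T^-1].
tau (torque) has dimensions [L^2 M T^-2].
Iner (moment of inertia) has dimensions [L^2 M].

Left side: [L^2 M]
Right side: [L M T^-1]

The two sides have different dimensions, so the equation is NOT dimensionally consistent.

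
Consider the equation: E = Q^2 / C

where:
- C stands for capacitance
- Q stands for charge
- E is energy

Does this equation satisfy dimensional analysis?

Yes

C (capacitance) has dimensions [I^2 L^-2 M^-1 T^4].
Q (charge) has dimensions [I T].
E (energy) has dimensions [L^2 M T^-2].

Left side: [L^2 M T^-2]
Right side: [L^2 M T^-2]

Both sides have the same dimensions, so the equation is dimensionally consistent.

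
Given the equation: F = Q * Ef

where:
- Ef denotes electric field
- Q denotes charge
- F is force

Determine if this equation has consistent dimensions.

Yes

Ef (electric field) has dimensions [I^-1 L M T^-3].
Q (charge) has dimensions [I T].
F (force) has dimensions [L M T^-2].

Left side: [L M T^-2]
Right side: [L M T^-2]

Both sides have the same dimensions, so the equation is dimensionally consistent.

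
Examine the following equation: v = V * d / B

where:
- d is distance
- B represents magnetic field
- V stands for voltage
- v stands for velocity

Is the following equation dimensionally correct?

No

d (distance) has dimensions [L].
B (magnetic field) has dimensions [I^-1 M T^-2].
V (voltage) has dimensions [I^-1 L^2 M T^-3].
v (velocity) has dimensions [L T^-1].

Left side: [L T^-1]
Right side: [L^3 T^-1]

The two sides have different dimensions, so the equation is NOT dimensionally consistent.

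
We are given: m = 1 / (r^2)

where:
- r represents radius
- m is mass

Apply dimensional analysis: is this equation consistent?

No

r (radius) has dimensions [L].
m (mass) has dimensions [M].

Left side: [M]
Right side: [L^-2]

The two sides have different dimensions, so the equation is NOT dimensionally consistent.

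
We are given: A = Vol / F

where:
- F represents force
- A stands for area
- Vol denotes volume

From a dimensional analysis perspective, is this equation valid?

No

F (force) has dimensions [L M T^-2].
A (area) has dimensions [L^2].
Vol (volume) has dimensions [L^3].

Left side: [L^2]
Right side: [L^2 M^-1 T^2]

The two sides have different dimensions, so the equation is NOT dimensionally consistent.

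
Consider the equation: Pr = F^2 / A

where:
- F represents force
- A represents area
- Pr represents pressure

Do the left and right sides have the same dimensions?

No

F (force) has dimensions [L M T^-2].
A (area) has dimensions [L^2].
Pr (pressure) has dimensions [L^-1 M T^-2].

Left side: [L^-1 M T^-2]
Right side: [M^2 T^-4]

The two sides have different dimensions, so the equation is NOT dimensionally consistent.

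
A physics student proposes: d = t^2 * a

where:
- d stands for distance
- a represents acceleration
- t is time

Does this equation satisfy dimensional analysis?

Yes

d (distance) has dimensions [L].
a (acceleration) has dimensions [L T^-2].
t (time) has dimensions [T].

Left side: [L]
Right side: [L]

Both sides have the same dimensions, so the equation is dimensionally consistent.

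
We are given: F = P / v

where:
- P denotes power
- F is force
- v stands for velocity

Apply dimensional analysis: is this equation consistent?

Yes

P (power) has dimensions [L^2 M T^-3].
F (force) has dimensions [L M T^-2].
v (velocity) has dimensions [L T^-1].

Left side: [L M T^-2]
Right side: [L M T^-2]

Both sides have the same dimensions, so the equation is dimensionally consistent.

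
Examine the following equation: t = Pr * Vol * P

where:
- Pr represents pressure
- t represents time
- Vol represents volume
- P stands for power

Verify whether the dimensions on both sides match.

No

Pr (pressure) has dimensions [L^-1 M T^-2].
t (time) has dimensions [T].
Vol (volume) has dimensions [L^3].
P (power) has dimensions [L^2 M T^-3].

Left side: [T]
Right side: [L^4 M^2 T^-5]

The two sides have different dimensions, so the equation is NOT dimensionally consistent.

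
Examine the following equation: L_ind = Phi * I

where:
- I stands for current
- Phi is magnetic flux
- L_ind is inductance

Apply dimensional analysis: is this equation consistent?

No

I (current) has dimensions [I].
Phi (magnetic flux) has dimensions [I^-1 L^2 M T^-2].
L_ind (inductance) has dimensions [I^-2 L^2 M T^-2].

Left side: [I^-2 L^2 M T^-2]
Right side: [L^2 M T^-2]

The two sides have different dimensions, so the equation is NOT dimensionally consistent.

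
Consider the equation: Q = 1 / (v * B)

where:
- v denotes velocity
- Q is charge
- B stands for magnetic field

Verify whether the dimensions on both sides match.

No

v (velocity) has dimensions [L T^-1].
Q (charge) has dimensions [I T].
B (magnetic field) has dimensions [I^-1 M T^-2].

Left side: [I T]
Right side: [I L^-1 M^-1 T^3]

The two sides have different dimensions, so the equation is NOT dimensionally consistent.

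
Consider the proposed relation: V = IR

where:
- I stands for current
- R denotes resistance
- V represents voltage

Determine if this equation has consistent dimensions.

Yes

I (current) has dimensions [I].
R (resistance) has dimensions [I^-2 L^2 M T^-3].
V (voltage) has dimensions [I^-1 L^2 M T^-3].

Left side: [I^-1 L^2 M T^-3]
Right side: [I^-1 L^2 M T^-3]

Both sides have the same dimensions, so the equation is dimensionally consistent.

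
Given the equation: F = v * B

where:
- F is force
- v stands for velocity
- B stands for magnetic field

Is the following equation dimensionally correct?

No

F (force) has dimensions [L M T^-2].
v (velocity) has dimensions [L T^-1].
B (magnetic field) has dimensions [I^-1 M T^-2].

Left side: [L M T^-2]
Right side: [I^-1 L M T^-3]

The two sides have different dimensions, so the equation is NOT dimensionally consistent.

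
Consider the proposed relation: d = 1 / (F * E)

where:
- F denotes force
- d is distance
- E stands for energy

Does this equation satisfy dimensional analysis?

No

F (force) has dimensions [L M T^-2].
d (distance) has dimensions [L].
E (energy) has dimensions [L^2 M T^-2].

Left side: [L]
Right side: [L^-3 M^-2 T^4]

The two sides have different dimensions, so the equation is NOT dimensionally consistent.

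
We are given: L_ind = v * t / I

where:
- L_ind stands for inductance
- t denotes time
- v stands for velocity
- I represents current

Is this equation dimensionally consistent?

No

L_ind (inductance) has dimensions [I^-2 L^2 M T^-2].
t (time) has dimensions [T].
v (velocity) has dimensions [L T^-1].
I (current) has dimensions [I].

Left side: [I^-2 L^2 M T^-2]
Right side: [I^-1 L]

The two sides have different dimensions, so the equation is NOT dimensionally consistent.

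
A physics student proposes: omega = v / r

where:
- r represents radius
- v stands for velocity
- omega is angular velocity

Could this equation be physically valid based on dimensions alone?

Yes

r (radius) has dimensions [L].
v (velocity) has dimensions [L T^-1].
omega (angular velocity) has dimensions [T^-1].

Left side: [T^-1]
Right side: [T^-1]

Both sides have the same dimensions, so the equation is dimensionally consistent.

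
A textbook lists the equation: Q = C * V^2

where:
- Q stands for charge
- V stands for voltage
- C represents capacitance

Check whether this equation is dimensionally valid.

No

Q (charge) has dimensions [I T].
V (voltage) has dimensions [I^-1 L^2 M T^-3].
C (capacitance) has dimensions [I^2 L^-2 M^-1 T^4].

Left side: [I T]
Right side: [L^2 M T^-2]

The two sides have different dimensions, so the equation is NOT dimensionally consistent.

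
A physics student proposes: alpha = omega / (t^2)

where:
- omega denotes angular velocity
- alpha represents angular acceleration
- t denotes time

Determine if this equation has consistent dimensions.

No

omega (angular velocity) has dimensions [T^-1].
alpha (angular acceleration) has dimensions [T^-2].
t (time) has dimensions [T].

Left side: [T^-2]
Right side: [T^-3]

The two sides have different dimensions, so the equation is NOT dimensionally consistent.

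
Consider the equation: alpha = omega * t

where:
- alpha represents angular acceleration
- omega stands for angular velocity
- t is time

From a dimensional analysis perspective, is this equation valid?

No

alpha (angular acceleration) has dimensions [T^-2].
omega (angular velocity) has dimensions [T^-1].
t (time) has dimensions [T].

Left side: [T^-2]
Right side: [dimensionless]

The two sides have different dimensions, so the equation is NOT dimensionally consistent.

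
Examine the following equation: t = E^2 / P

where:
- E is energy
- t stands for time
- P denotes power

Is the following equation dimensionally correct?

No

E (energy) has dimensions [L^2 M T^-2].
t (time) has dimensions [T].
P (power) has dimensions [L^2 M T^-3].

Left side: [T]
Right side: [L^2 M T^-1]

The two sides have different dimensions, so the equation is NOT dimensionally consistent.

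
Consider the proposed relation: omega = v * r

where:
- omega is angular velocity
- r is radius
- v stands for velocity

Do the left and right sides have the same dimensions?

No

omega (angular velocity) has dimensions [T^-1].
r (radius) has dimensions [L].
v (velocity) has dimensions [L T^-1].

Left side: [T^-1]
Right side: [L^2 T^-1]

The two sides have different dimensions, so the equation is NOT dimensionally consistent.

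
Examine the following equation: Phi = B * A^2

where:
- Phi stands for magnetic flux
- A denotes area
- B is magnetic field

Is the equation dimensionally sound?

No

Phi (magnetic flux) has dimensions [I^-1 L^2 M T^-2].
A (area) has dimensions [L^2].
B (magnetic field) has dimensions [I^-1 M T^-2].

Left side: [I^-1 L^2 M T^-2]
Right side: [I^-1 L^4 M T^-2]

The two sides have different dimensions, so the equation is NOT dimensionally consistent.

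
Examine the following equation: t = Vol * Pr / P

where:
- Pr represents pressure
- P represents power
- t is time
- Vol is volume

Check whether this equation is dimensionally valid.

Yes

Pr (pressure) has dimensions [L^-1 M T^-2].
P (power) has dimensions [L^2 M T^-3].
t (time) has dimensions [T].
Vol (volume) has dimensions [L^3].

Left side: [T]
Right side: [T]

Both sides have the same dimensions, so the equation is dimensionally consistent.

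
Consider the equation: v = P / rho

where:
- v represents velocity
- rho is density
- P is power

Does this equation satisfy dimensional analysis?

No

v (velocity) has dimensions [L T^-1].
rho (density) has dimensions [L^-3 M].
P (power) has dimensions [L^2 M T^-3].

Left side: [L T^-1]
Right side: [L^5 T^-3]

The two sides have different dimensions, so the equation is NOT dimensionally consistent.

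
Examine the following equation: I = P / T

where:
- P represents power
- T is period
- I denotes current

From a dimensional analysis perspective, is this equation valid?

No

P (power) has dimensions [L^2 M T^-3].
T (period) has dimensions [T].
I (current) has dimensions [I].

Left side: [I]
Right side: [L^2 M T^-4]

The two sides have different dimensions, so the equation is NOT dimensionally consistent.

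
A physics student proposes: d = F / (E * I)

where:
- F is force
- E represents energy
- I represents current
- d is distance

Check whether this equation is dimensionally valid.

No

F (force) has dimensions [L M T^-2].
E (energy) has dimensions [L^2 M T^-2].
I (current) has dimensions [I].
d (distance) has dimensions [L].

Left side: [L]
Right side: [I^-1 L^-1]

The two sides have different dimensions, so the equation is NOT dimensionally consistent.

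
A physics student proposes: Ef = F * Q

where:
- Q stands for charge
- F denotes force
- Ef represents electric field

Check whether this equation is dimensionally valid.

No

Q (charge) has dimensions [I T].
F (force) has dimensions [L M T^-2].
Ef (electric field) has dimensions [I^-1 L M T^-3].

Left side: [I^-1 L M T^-3]
Right side: [I L M T^-1]

The two sides have different dimensions, so the equation is NOT dimensionally consistent.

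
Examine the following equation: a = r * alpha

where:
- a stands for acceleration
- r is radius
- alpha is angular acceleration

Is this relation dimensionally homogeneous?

Yes

a (acceleration) has dimensions [L T^-2].
r (radius) has dimensions [L].
alpha (angular acceleration) has dimensions [T^-2].

Left side: [L T^-2]
Right side: [L T^-2]

Both sides have the same dimensions, so the equation is dimensionally consistent.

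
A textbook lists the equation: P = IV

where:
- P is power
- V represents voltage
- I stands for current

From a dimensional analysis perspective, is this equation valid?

Yes

P (power) has dimensions [L^2 M T^-3].
V (voltage) has dimensions [I^-1 L^2 M T^-3].
I (current) has dimensions [I].

Left side: [L^2 M T^-3]
Right side: [L^2 M T^-3]

Both sides have the same dimensions, so the equation is dimensionally consistent.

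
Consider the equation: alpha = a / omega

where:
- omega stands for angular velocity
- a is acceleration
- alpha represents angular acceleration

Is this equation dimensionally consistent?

No

omega (angular velocity) has dimensions [T^-1].
a (acceleration) has dimensions [L T^-2].
alpha (angular acceleration) has dimensions [T^-2].

Left side: [T^-2]
Right side: [L T^-1]

The two sides have different dimensions, so the equation is NOT dimensionally consistent.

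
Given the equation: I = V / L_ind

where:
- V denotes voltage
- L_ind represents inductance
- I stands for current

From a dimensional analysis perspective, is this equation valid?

No

V (voltage) has dimensions [I^-1 L^2 M T^-3].
L_ind (inductance) has dimensions [I^-2 L^2 M T^-2].
I (current) has dimensions [I].

Left side: [I]
Right side: [I T^-1]

The two sides have different dimensions, so the equation is NOT dimensionally consistent.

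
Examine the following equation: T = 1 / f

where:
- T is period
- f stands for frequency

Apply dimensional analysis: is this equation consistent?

Yes

T (period) has dimensions [T].
f (frequency) has dimensions [T^-1].

Left side: [T]
Right side: [T]

Both sides have the same dimensions, so the equation is dimensionally consistent.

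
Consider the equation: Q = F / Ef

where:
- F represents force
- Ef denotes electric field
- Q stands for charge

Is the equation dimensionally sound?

Yes

F (force) has dimensions [L M T^-2].
Ef (electric field) has dimensions [I^-1 L M T^-3].
Q (charge) has dimensions [I T].

Left side: [I T]
Right side: [I T]

Both sides have the same dimensions, so the equation is dimensionally consistent.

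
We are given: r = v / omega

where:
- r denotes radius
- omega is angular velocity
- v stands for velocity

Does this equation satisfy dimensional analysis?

Yes

r (radius) has dimensions [L].
omega (angular velocity) has dimensions [T^-1].
v (velocity) has dimensions [L T^-1].

Left side: [L]
Right side: [L]

Both sides have the same dimensions, so the equation is dimensionally consistent.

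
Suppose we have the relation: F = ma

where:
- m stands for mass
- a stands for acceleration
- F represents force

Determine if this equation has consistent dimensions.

Yes

m (mass) has dimensions [M].
a (acceleration) has dimensions [L T^-2].
F (force) has dimensions [L M T^-2].

Left side: [L M T^-2]
Right side: [L M T^-2]

Both sides have the same dimensions, so the equation is dimensionally consistent.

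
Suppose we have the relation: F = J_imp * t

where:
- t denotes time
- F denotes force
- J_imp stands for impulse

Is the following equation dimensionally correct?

No

t (time) has dimensions [T].
F (force) has dimensions [L M T^-2].
J_imp (impulse) has dimensions [L M T^-1].

Left side: [L M T^-2]
Right side: [L M]

The two sides have different dimensions, so the equation is NOT dimensionally consistent.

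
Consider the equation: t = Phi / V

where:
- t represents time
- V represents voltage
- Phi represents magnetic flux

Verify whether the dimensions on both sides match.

Yes

t (time) has dimensions [T].
V (voltage) has dimensions [I^-1 L^2 M T^-3].
Phi (magnetic flux) has dimensions [I^-1 L^2 M T^-2].

Left side: [T]
Right side: [T]

Both sides have the same dimensions, so the equation is dimensionally consistent.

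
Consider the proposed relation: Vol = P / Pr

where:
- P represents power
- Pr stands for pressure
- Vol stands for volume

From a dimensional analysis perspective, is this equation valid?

No

P (power) has dimensions [L^2 M T^-3].
Pr (pressure) has dimensions [L^-1 M T^-2].
Vol (volume) has dimensions [L^3].

Left side: [L^3]
Right side: [L^3 T^-1]

The two sides have different dimensions, so the equation is NOT dimensionally consistent.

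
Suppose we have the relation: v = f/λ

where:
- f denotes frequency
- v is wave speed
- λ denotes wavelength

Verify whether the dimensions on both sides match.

No

f (frequency) has dimensions [T^-1].
v (wave speed) has dimensions [L T^-1].
λ (wavelength) has dimensions [L].

Left side: [L T^-1]
Right side: [L^-1 T^-1]

The two sides have different dimensions, so the equation is NOT dimensionally consistent.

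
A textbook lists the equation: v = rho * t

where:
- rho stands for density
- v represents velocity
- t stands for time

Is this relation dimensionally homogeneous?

No

rho (density) has dimensions [L^-3 M].
v (velocity) has dimensions [L T^-1].
t (time) has dimensions [T].

Left side: [L T^-1]
Right side: [L^-3 M T]

The two sides have different dimensions, so the equation is NOT dimensionally consistent.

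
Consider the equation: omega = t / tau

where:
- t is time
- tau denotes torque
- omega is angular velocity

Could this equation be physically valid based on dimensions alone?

No

t (time) has dimensions [T].
tau (torque) has dimensions [L^2 M T^-2].
omega (angular velocity) has dimensions [T^-1].

Left side: [T^-1]
Right side: [L^-2 M^-1 T^3]

The two sides have different dimensions, so the equation is NOT dimensionally consistent.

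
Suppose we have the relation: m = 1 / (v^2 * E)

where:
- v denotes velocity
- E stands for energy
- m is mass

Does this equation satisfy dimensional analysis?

No

v (velocity) has dimensions [L T^-1].
E (energy) has dimensions [L^2 M T^-2].
m (mass) has dimensions [M].

Left side: [M]
Right side: [L^-4 M^-1 T^4]

The two sides have different dimensions, so the equation is NOT dimensionally consistent.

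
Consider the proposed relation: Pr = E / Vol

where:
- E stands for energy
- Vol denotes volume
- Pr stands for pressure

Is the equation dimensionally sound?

Yes

E (energy) has dimensions [L^2 M T^-2].
Vol (volume) has dimensions [L^3].
Pr (pressure) has dimensions [L^-1 M T^-2].

Left side: [L^-1 M T^-2]
Right side: [L^-1 M T^-2]

Both sides have the same dimensions, so the equation is dimensionally consistent.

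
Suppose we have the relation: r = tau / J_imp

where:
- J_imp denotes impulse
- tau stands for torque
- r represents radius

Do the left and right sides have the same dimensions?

No

J_imp (impulse) has dimensions [L M T^-1].
tau (torque) has dimensions [L^2 M T^-2].
r (radius) has dimensions [L].

Left side: [L]
Right side: [L T^-1]

The two sides have different dimensions, so the equation is NOT dimensionally consistent.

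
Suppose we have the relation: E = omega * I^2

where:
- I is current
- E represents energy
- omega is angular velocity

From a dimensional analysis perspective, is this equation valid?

No

I (current) has dimensions [I].
E (energy) has dimensions [L^2 M T^-2].
omega (angular velocity) has dimensions [T^-1].

Left side: [L^2 M T^-2]
Right side: [I^2 T^-1]

The two sides have different dimensions, so the equation is NOT dimensionally consistent.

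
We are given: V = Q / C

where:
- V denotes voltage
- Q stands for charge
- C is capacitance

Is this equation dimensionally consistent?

Yes

V (voltage) has dimensions [I^-1 L^2 M T^-3].
Q (charge) has dimensions [I T].
C (capacitance) has dimensions [I^2 L^-2 M^-1 T^4].

Left side: [I^-1 L^2 M T^-3]
Right side: [I^-1 L^2 M T^-3]

Both sides have the same dimensions, so the equation is dimensionally consistent.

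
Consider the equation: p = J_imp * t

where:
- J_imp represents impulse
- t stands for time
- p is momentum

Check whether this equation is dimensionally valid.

No

J_imp (impulse) has dimensions [L M T^-1].
t (time) has dimensions [T].
p (momentum) has dimensions [L M T^-1].

Left side: [L M T^-1]
Right side: [L M]

The two sides have different dimensions, so the equation is NOT dimensionally consistent.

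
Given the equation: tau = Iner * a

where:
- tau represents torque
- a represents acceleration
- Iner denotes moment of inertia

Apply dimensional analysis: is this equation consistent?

No

tau (torque) has dimensions [L^2 M T^-2].
a (acceleration) has dimensions [L T^-2].
Iner (moment of inertia) has dimensions [L^2 M].

Left side: [L^2 M T^-2]
Right side: [L^3 M T^-2]

The two sides have different dimensions, so the equation is NOT dimensionally consistent.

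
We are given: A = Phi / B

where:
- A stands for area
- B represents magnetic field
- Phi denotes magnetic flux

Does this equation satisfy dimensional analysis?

Yes

A (area) has dimensions [L^2].
B (magnetic field) has dimensions [I^-1 M T^-2].
Phi (magnetic flux) has dimensions [I^-1 L^2 M T^-2].

Left side: [L^2]
Right side: [L^2]

Both sides have the same dimensions, so the equation is dimensionally consistent.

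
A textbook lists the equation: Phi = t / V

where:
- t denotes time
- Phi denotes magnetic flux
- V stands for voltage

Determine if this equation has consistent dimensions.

No

t (time) has dimensions [T].
Phi (magnetic flux) has dimensions [I^-1 L^2 M T^-2].
V (voltage) has dimensions [I^-1 L^2 M T^-3].

Left side: [I^-1 L^2 M T^-2]
Right side: [I L^-2 M^-1 T^4]

The two sides have different dimensions, so the equation is NOT dimensionally consistent.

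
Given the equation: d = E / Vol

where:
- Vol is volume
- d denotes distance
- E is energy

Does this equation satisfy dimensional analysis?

No

Vol (volume) has dimensions [L^3].
d (distance) has dimensions [L].
E (energy) has dimensions [L^2 M T^-2].

Left side: [L]
Right side: [L^-1 M T^-2]

The two sides have different dimensions, so the equation is NOT dimensionally consistent.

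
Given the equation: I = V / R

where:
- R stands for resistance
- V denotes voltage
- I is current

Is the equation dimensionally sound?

Yes

R (resistance) has dimensions [I^-2 L^2 M T^-3].
V (voltage) has dimensions [I^-1 L^2 M T^-3].
I (current) has dimensions [I].

Left side: [I]
Right side: [I]

Both sides have the same dimensions, so the equation is dimensionally consistent.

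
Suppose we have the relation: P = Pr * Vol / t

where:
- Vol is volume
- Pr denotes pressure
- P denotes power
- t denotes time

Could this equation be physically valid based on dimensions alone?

Yes

Vol (volume) has dimensions [L^3].
Pr (pressure) has dimensions [L^-1 M T^-2].
P (power) has dimensions [L^2 M T^-3].
t (time) has dimensions [T].

Left side: [L^2 M T^-3]
Right side: [L^2 M T^-3]

Both sides have the same dimensions, so the equation is dimensionally consistent.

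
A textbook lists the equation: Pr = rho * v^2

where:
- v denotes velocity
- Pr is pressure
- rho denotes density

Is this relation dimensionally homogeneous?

Yes

v (velocity) has dimensions [L T^-1].
Pr (pressure) has dimensions [L^-1 M T^-2].
rho (density) has dimensions [L^-3 M].

Left side: [L^-1 M T^-2]
Right side: [L^-1 M T^-2]

Both sides have the same dimensions, so the equation is dimensionally consistent.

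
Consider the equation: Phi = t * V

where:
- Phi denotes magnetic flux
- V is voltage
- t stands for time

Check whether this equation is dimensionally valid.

Yes

Phi (magnetic flux) has dimensions [I^-1 L^2 M T^-2].
V (voltage) has dimensions [I^-1 L^2 M T^-3].
t (time) has dimensions [T].

Left side: [I^-1 L^2 M T^-2]
Right side: [I^-1 L^2 M T^-2]

Both sides have the same dimensions, so the equation is dimensionally consistent.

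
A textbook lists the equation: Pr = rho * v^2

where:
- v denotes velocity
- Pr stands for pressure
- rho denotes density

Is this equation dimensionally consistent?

Yes

v (velocity) has dimensions [L T^-1].
Pr (pressure) has dimensions [L^-1 M T^-2].
rho (density) has dimensions [L^-3 M].

Left side: [L^-1 M T^-2]
Right side: [L^-1 M T^-2]

Both sides have the same dimensions, so the equation is dimensionally consistent.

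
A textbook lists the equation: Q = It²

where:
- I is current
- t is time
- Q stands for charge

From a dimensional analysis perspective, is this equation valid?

No

I (current) has dimensions [I].
t (time) has dimensions [T].
Q (charge) has dimensions [I T].

Left side: [I T]
Right side: [I T^2]

The two sides have different dimensions, so the equation is NOT dimensionally consistent.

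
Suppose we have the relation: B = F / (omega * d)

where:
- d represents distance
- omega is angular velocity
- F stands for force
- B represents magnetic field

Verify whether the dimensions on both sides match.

No

d (distance) has dimensions [L].
omega (angular velocity) has dimensions [T^-1].
F (force) has dimensions [L M T^-2].
B (magnetic field) has dimensions [I^-1 M T^-2].

Left side: [I^-1 M T^-2]
Right side: [M T^-1]

The two sides have different dimensions, so the equation is NOT dimensionally consistent.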